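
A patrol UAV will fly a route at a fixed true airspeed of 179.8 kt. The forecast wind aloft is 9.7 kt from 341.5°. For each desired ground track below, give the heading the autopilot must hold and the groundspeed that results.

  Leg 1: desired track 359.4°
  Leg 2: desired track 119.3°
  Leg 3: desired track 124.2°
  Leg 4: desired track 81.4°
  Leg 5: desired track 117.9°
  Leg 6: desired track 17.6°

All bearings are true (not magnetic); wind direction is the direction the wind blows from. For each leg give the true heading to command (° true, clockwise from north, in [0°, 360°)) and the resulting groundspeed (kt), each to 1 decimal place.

Leg 1: heading=358.4°, groundspeed=170.5 kt
Leg 2: heading=117.2°, groundspeed=186.9 kt
Leg 3: heading=122.3°, groundspeed=187.4 kt
Leg 4: heading=78.4°, groundspeed=181.2 kt
Leg 5: heading=115.8°, groundspeed=186.7 kt
Leg 6: heading=15.8°, groundspeed=171.9 kt

Leg 1: desired track 359.4°; wind correction -1.0° → command heading 358.4°, groundspeed 170.5 kt
Leg 2: desired track 119.3°; wind correction -2.1° → command heading 117.2°, groundspeed 186.9 kt
Leg 3: desired track 124.2°; wind correction -1.9° → command heading 122.3°, groundspeed 187.4 kt
Leg 4: desired track 81.4°; wind correction -3.0° → command heading 78.4°, groundspeed 181.2 kt
Leg 5: desired track 117.9°; wind correction -2.1° → command heading 115.8°, groundspeed 186.7 kt
Leg 6: desired track 17.6°; wind correction -1.8° → command heading 15.8°, groundspeed 171.9 kt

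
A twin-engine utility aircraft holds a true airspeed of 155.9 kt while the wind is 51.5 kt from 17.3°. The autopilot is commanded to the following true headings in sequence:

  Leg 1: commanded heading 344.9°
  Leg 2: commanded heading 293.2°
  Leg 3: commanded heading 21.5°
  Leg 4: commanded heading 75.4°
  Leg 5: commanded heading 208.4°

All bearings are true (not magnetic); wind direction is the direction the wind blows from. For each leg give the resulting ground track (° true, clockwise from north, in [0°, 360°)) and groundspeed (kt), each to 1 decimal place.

Leg 1: heading 344.9°; drift -13.8° → track 331.1°, groundspeed 115.8 kt
Leg 2: heading 293.2°; drift -18.8° → track 274.4°, groundspeed 159.1 kt
Leg 3: heading 21.5°; drift +2.1° → track 23.6°, groundspeed 104.6 kt
Leg 4: heading 75.4°; drift +18.8° → track 94.2°, groundspeed 135.9 kt
Leg 5: heading 208.4°; drift -2.7° → track 205.7°, groundspeed 206.7 kt

Leg 1: track=331.1°, groundspeed=115.8 kt
Leg 2: track=274.4°, groundspeed=159.1 kt
Leg 3: track=23.6°, groundspeed=104.6 kt
Leg 4: track=94.2°, groundspeed=135.9 kt
Leg 5: track=205.7°, groundspeed=206.7 kt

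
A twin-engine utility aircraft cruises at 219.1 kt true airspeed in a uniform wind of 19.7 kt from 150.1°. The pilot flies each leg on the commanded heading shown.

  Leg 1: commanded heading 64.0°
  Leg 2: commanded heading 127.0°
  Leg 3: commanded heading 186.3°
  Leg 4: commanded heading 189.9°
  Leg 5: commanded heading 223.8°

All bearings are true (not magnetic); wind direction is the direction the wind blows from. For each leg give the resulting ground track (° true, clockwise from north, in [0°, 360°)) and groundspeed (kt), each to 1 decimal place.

Leg 1: track=58.8°, groundspeed=218.6 kt
Leg 2: track=124.8°, groundspeed=201.1 kt
Leg 3: track=189.6°, groundspeed=203.5 kt
Leg 4: track=193.4°, groundspeed=204.4 kt
Leg 5: track=228.9°, groundspeed=214.4 kt

Leg 1: heading 64.0°; drift -5.2° → track 58.8°, groundspeed 218.6 kt
Leg 2: heading 127.0°; drift -2.2° → track 124.8°, groundspeed 201.1 kt
Leg 3: heading 186.3°; drift +3.3° → track 189.6°, groundspeed 203.5 kt
Leg 4: heading 189.9°; drift +3.5° → track 193.4°, groundspeed 204.4 kt
Leg 5: heading 223.8°; drift +5.1° → track 228.9°, groundspeed 214.4 kt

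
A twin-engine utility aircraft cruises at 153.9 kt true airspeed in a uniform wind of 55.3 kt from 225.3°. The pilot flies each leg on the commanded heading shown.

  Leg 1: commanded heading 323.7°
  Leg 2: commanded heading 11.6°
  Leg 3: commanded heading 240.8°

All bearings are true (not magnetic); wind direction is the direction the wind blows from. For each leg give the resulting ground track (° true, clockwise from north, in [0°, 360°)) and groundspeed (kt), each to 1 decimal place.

Leg 1: heading 323.7°; drift +18.7° → track 342.4°, groundspeed 171.0 kt
Leg 2: heading 11.6°; drift +8.7° → track 20.3°, groundspeed 202.2 kt
Leg 3: heading 240.8°; drift +8.4° → track 249.2°, groundspeed 101.7 kt

Leg 1: track=342.4°, groundspeed=171.0 kt
Leg 2: track=20.3°, groundspeed=202.2 kt
Leg 3: track=249.2°, groundspeed=101.7 kt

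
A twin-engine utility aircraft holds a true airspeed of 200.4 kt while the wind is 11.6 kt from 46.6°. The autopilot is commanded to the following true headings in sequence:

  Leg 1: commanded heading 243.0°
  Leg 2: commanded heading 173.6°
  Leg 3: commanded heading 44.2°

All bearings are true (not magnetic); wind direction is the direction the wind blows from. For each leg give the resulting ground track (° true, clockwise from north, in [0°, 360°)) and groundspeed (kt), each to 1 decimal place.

Leg 1: heading 243.0°; drift -0.9° → track 242.1°, groundspeed 211.6 kt
Leg 2: heading 173.6°; drift +2.6° → track 176.2°, groundspeed 207.6 kt
Leg 3: heading 44.2°; drift -0.1° → track 44.1°, groundspeed 188.8 kt

Leg 1: track=242.1°, groundspeed=211.6 kt
Leg 2: track=176.2°, groundspeed=207.6 kt
Leg 3: track=44.1°, groundspeed=188.8 kt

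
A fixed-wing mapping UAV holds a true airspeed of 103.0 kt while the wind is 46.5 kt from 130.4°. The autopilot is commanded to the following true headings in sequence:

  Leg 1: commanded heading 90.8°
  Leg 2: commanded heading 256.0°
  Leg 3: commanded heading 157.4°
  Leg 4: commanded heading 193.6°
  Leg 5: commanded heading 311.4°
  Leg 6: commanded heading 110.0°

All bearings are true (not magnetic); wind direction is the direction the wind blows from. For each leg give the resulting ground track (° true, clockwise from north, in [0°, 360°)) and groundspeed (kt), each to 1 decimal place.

Leg 1: track=67.0°, groundspeed=73.4 kt
Leg 2: track=272.2°, groundspeed=135.5 kt
Leg 3: track=176.3°, groundspeed=65.1 kt
Leg 4: track=220.4°, groundspeed=91.9 kt
Leg 5: track=311.1°, groundspeed=149.5 kt
Leg 6: track=94.7°, groundspeed=61.6 kt

Leg 1: heading 90.8°; drift -23.8° → track 67.0°, groundspeed 73.4 kt
Leg 2: heading 256.0°; drift +16.2° → track 272.2°, groundspeed 135.5 kt
Leg 3: heading 157.4°; drift +18.9° → track 176.3°, groundspeed 65.1 kt
Leg 4: heading 193.6°; drift +26.8° → track 220.4°, groundspeed 91.9 kt
Leg 5: heading 311.4°; drift -0.3° → track 311.1°, groundspeed 149.5 kt
Leg 6: heading 110.0°; drift -15.3° → track 94.7°, groundspeed 61.6 kt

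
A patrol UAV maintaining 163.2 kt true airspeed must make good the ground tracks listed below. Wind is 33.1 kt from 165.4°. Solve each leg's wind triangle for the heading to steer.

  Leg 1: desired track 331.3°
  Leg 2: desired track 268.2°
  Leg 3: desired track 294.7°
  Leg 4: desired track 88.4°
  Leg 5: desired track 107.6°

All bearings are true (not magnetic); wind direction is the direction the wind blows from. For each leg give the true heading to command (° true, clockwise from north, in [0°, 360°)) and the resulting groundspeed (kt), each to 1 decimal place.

Leg 1: desired track 331.3°; wind correction -2.8° → command heading 328.5°, groundspeed 195.1 kt
Leg 2: desired track 268.2°; wind correction -11.4° → command heading 256.8°, groundspeed 167.3 kt
Leg 3: desired track 294.7°; wind correction -9.0° → command heading 285.7°, groundspeed 182.1 kt
Leg 4: desired track 88.4°; wind correction +11.4° → command heading 99.8°, groundspeed 152.5 kt
Leg 5: desired track 107.6°; wind correction +9.9° → command heading 117.5°, groundspeed 143.1 kt

Leg 1: heading=328.5°, groundspeed=195.1 kt
Leg 2: heading=256.8°, groundspeed=167.3 kt
Leg 3: heading=285.7°, groundspeed=182.1 kt
Leg 4: heading=99.8°, groundspeed=152.5 kt
Leg 5: heading=117.5°, groundspeed=143.1 kt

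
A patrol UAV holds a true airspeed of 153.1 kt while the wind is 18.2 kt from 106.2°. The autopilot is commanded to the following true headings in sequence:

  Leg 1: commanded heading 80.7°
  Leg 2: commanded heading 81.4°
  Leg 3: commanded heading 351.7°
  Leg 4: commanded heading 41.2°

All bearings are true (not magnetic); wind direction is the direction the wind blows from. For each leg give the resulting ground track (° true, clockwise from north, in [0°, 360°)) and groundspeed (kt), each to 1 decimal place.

Leg 1: heading 80.7°; drift -3.3° → track 77.4°, groundspeed 136.9 kt
Leg 2: heading 81.4°; drift -3.2° → track 78.2°, groundspeed 136.8 kt
Leg 3: heading 351.7°; drift -5.9° → track 345.8°, groundspeed 161.5 kt
Leg 4: heading 41.2°; drift -6.5° → track 34.7°, groundspeed 146.3 kt

Leg 1: track=77.4°, groundspeed=136.9 kt
Leg 2: track=78.2°, groundspeed=136.8 kt
Leg 3: track=345.8°, groundspeed=161.5 kt
Leg 4: track=34.7°, groundspeed=146.3 kt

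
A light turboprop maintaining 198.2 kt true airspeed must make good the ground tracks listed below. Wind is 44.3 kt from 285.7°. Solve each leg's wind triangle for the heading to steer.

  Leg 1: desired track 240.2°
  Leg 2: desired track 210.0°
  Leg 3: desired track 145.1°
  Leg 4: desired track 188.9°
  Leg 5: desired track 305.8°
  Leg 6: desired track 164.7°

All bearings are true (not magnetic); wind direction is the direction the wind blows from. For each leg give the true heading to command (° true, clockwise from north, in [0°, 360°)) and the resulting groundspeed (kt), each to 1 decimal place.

Leg 1: heading=249.4°, groundspeed=164.6 kt
Leg 2: heading=222.5°, groundspeed=182.6 kt
Leg 3: heading=153.3°, groundspeed=230.4 kt
Leg 4: heading=201.7°, groundspeed=198.5 kt
Leg 5: heading=301.4°, groundspeed=156.0 kt
Leg 6: heading=175.7°, groundspeed=217.3 kt

Leg 1: desired track 240.2°; wind correction +9.2° → command heading 249.4°, groundspeed 164.6 kt
Leg 2: desired track 210.0°; wind correction +12.5° → command heading 222.5°, groundspeed 182.6 kt
Leg 3: desired track 145.1°; wind correction +8.2° → command heading 153.3°, groundspeed 230.4 kt
Leg 4: desired track 188.9°; wind correction +12.8° → command heading 201.7°, groundspeed 198.5 kt
Leg 5: desired track 305.8°; wind correction -4.4° → command heading 301.4°, groundspeed 156.0 kt
Leg 6: desired track 164.7°; wind correction +11.0° → command heading 175.7°, groundspeed 217.3 kt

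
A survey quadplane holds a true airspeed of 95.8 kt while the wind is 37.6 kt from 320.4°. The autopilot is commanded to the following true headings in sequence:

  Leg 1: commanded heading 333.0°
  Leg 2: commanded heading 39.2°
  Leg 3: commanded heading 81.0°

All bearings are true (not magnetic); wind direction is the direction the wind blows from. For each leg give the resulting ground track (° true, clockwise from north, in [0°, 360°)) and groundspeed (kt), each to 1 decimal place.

Leg 1: track=340.9°, groundspeed=59.7 kt
Leg 2: track=61.8°, groundspeed=95.9 kt
Leg 3: track=96.7°, groundspeed=119.4 kt

Leg 1: heading 333.0°; drift +7.9° → track 340.9°, groundspeed 59.7 kt
Leg 2: heading 39.2°; drift +22.6° → track 61.8°, groundspeed 95.9 kt
Leg 3: heading 81.0°; drift +15.7° → track 96.7°, groundspeed 119.4 kt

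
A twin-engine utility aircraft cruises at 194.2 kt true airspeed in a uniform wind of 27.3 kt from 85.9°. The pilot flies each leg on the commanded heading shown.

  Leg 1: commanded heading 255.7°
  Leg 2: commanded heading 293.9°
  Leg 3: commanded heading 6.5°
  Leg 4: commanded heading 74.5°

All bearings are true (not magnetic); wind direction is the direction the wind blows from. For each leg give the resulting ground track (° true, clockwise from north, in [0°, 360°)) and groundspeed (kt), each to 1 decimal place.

Leg 1: track=257.0°, groundspeed=221.1 kt
Leg 2: track=290.5°, groundspeed=218.7 kt
Leg 3: track=358.4°, groundspeed=191.1 kt
Leg 4: track=72.7°, groundspeed=167.5 kt

Leg 1: heading 255.7°; drift +1.3° → track 257.0°, groundspeed 221.1 kt
Leg 2: heading 293.9°; drift -3.4° → track 290.5°, groundspeed 218.7 kt
Leg 3: heading 6.5°; drift -8.1° → track 358.4°, groundspeed 191.1 kt
Leg 4: heading 74.5°; drift -1.8° → track 72.7°, groundspeed 167.5 kt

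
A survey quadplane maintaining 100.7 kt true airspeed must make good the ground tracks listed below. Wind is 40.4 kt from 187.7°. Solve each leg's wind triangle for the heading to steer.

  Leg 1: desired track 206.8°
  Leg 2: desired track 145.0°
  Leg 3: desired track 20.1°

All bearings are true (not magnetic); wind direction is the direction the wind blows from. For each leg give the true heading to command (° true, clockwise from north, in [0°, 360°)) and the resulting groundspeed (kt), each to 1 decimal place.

Leg 1: desired track 206.8°; wind correction -7.5° → command heading 199.3°, groundspeed 61.7 kt
Leg 2: desired track 145.0°; wind correction +15.8° → command heading 160.8°, groundspeed 67.2 kt
Leg 3: desired track 20.1°; wind correction +4.9° → command heading 25.0°, groundspeed 139.8 kt

Leg 1: heading=199.3°, groundspeed=61.7 kt
Leg 2: heading=160.8°, groundspeed=67.2 kt
Leg 3: heading=25.0°, groundspeed=139.8 kt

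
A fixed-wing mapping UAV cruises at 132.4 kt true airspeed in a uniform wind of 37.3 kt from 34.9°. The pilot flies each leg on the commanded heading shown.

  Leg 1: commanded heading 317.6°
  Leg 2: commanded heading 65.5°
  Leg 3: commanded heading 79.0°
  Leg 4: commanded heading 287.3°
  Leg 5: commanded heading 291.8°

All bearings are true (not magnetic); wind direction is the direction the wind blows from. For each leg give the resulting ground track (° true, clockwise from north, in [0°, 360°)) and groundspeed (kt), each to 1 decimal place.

Leg 1: track=301.3°, groundspeed=129.4 kt
Leg 2: track=76.2°, groundspeed=102.1 kt
Leg 3: track=92.8°, groundspeed=108.8 kt
Leg 4: track=273.4°, groundspeed=148.0 kt
Leg 5: track=277.3°, groundspeed=145.5 kt

Leg 1: heading 317.6°; drift -16.3° → track 301.3°, groundspeed 129.4 kt
Leg 2: heading 65.5°; drift +10.7° → track 76.2°, groundspeed 102.1 kt
Leg 3: heading 79.0°; drift +13.8° → track 92.8°, groundspeed 108.8 kt
Leg 4: heading 287.3°; drift -13.9° → track 273.4°, groundspeed 148.0 kt
Leg 5: heading 291.8°; drift -14.5° → track 277.3°, groundspeed 145.5 kt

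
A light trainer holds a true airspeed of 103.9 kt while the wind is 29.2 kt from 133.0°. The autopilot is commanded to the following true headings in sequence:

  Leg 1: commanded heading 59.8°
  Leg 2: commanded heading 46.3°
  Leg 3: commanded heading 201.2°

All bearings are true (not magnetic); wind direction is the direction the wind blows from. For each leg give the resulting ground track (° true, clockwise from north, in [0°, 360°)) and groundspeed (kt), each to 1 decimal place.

Leg 1: heading 59.8°; drift -16.3° → track 43.5°, groundspeed 99.5 kt
Leg 2: heading 46.3°; drift -15.9° → track 30.4°, groundspeed 106.3 kt
Leg 3: heading 201.2°; drift +16.2° → track 217.4°, groundspeed 96.9 kt

Leg 1: track=43.5°, groundspeed=99.5 kt
Leg 2: track=30.4°, groundspeed=106.3 kt
Leg 3: track=217.4°, groundspeed=96.9 kt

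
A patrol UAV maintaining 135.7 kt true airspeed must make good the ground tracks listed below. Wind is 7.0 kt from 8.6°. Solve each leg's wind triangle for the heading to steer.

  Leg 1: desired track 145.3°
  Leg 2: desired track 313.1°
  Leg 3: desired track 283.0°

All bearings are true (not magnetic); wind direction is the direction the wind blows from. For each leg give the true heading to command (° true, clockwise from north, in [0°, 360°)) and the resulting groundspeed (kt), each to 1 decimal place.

Leg 1: desired track 145.3°; wind correction -2.0° → command heading 143.3°, groundspeed 140.7 kt
Leg 2: desired track 313.1°; wind correction +2.4° → command heading 315.5°, groundspeed 131.6 kt
Leg 3: desired track 283.0°; wind correction +2.9° → command heading 285.9°, groundspeed 135.0 kt

Leg 1: heading=143.3°, groundspeed=140.7 kt
Leg 2: heading=315.5°, groundspeed=131.6 kt
Leg 3: heading=285.9°, groundspeed=135.0 kt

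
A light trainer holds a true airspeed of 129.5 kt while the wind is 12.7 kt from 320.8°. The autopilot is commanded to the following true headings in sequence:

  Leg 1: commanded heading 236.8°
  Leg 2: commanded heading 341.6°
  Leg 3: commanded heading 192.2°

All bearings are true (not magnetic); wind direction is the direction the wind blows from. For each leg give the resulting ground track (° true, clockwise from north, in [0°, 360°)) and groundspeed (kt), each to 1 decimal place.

Leg 1: track=231.2°, groundspeed=128.8 kt
Leg 2: track=343.8°, groundspeed=117.7 kt
Leg 3: track=188.1°, groundspeed=137.8 kt

Leg 1: heading 236.8°; drift -5.6° → track 231.2°, groundspeed 128.8 kt
Leg 2: heading 341.6°; drift +2.2° → track 343.8°, groundspeed 117.7 kt
Leg 3: heading 192.2°; drift -4.1° → track 188.1°, groundspeed 137.8 kt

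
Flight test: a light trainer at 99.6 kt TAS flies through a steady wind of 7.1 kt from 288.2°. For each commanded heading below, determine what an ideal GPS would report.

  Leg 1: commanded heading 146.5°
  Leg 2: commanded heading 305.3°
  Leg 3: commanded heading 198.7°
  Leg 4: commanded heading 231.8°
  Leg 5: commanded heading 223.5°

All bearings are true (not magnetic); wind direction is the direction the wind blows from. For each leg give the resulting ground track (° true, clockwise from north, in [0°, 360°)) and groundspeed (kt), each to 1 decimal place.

Leg 1: heading 146.5°; drift -2.4° → track 144.1°, groundspeed 105.3 kt
Leg 2: heading 305.3°; drift +1.3° → track 306.6°, groundspeed 92.8 kt
Leg 3: heading 198.7°; drift -4.1° → track 194.6°, groundspeed 99.8 kt
Leg 4: heading 231.8°; drift -3.5° → track 228.3°, groundspeed 95.9 kt
Leg 5: heading 223.5°; drift -3.8° → track 219.7°, groundspeed 96.8 kt

Leg 1: track=144.1°, groundspeed=105.3 kt
Leg 2: track=306.6°, groundspeed=92.8 kt
Leg 3: track=194.6°, groundspeed=99.8 kt
Leg 4: track=228.3°, groundspeed=95.9 kt
Leg 5: track=219.7°, groundspeed=96.8 kt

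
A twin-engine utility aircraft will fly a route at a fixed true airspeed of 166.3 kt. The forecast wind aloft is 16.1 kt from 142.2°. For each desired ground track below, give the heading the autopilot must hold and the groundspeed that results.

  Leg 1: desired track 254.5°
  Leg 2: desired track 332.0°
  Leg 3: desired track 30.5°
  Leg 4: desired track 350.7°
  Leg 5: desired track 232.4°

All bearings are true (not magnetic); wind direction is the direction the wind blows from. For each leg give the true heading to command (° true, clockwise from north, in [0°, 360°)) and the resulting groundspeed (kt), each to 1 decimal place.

Leg 1: heading=249.4°, groundspeed=171.7 kt
Leg 2: heading=332.9°, groundspeed=182.1 kt
Leg 3: heading=35.7°, groundspeed=171.6 kt
Leg 4: heading=353.3°, groundspeed=180.3 kt
Leg 5: heading=226.8°, groundspeed=165.6 kt

Leg 1: desired track 254.5°; wind correction -5.1° → command heading 249.4°, groundspeed 171.7 kt
Leg 2: desired track 332.0°; wind correction +0.9° → command heading 332.9°, groundspeed 182.1 kt
Leg 3: desired track 30.5°; wind correction +5.2° → command heading 35.7°, groundspeed 171.6 kt
Leg 4: desired track 350.7°; wind correction +2.6° → command heading 353.3°, groundspeed 180.3 kt
Leg 5: desired track 232.4°; wind correction -5.6° → command heading 226.8°, groundspeed 165.6 kt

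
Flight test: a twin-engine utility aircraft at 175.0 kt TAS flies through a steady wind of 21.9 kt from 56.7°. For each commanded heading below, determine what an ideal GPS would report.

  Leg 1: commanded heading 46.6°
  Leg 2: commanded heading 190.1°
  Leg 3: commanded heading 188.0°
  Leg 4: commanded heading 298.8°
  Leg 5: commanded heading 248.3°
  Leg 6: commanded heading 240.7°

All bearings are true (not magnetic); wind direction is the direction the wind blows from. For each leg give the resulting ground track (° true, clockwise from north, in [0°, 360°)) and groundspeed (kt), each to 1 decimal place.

Leg 1: heading 46.6°; drift -1.4° → track 45.2°, groundspeed 153.5 kt
Leg 2: heading 190.1°; drift +4.8° → track 194.9°, groundspeed 190.7 kt
Leg 3: heading 188.0°; drift +5.0° → track 193.0°, groundspeed 190.2 kt
Leg 4: heading 298.8°; drift -6.0° → track 292.8°, groundspeed 186.3 kt
Leg 5: heading 248.3°; drift -1.3° → track 247.0°, groundspeed 196.5 kt
Leg 6: heading 240.7°; drift -0.4° → track 240.3°, groundspeed 196.9 kt

Leg 1: track=45.2°, groundspeed=153.5 kt
Leg 2: track=194.9°, groundspeed=190.7 kt
Leg 3: track=193.0°, groundspeed=190.2 kt
Leg 4: track=292.8°, groundspeed=186.3 kt
Leg 5: track=247.0°, groundspeed=196.5 kt
Leg 6: track=240.3°, groundspeed=196.9 kt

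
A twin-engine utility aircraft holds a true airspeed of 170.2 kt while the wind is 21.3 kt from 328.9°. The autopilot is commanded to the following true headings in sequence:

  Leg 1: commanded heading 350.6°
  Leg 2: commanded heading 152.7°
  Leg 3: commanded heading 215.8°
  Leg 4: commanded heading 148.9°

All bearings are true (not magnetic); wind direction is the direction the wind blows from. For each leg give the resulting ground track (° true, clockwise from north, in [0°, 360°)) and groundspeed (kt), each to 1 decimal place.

Leg 1: track=353.6°, groundspeed=150.6 kt
Leg 2: track=152.3°, groundspeed=191.5 kt
Leg 3: track=209.5°, groundspeed=179.6 kt
Leg 4: track=148.9°, groundspeed=191.5 kt

Leg 1: heading 350.6°; drift +3.0° → track 353.6°, groundspeed 150.6 kt
Leg 2: heading 152.7°; drift -0.4° → track 152.3°, groundspeed 191.5 kt
Leg 3: heading 215.8°; drift -6.3° → track 209.5°, groundspeed 179.6 kt
Leg 4: heading 148.9°; drift +0.0° → track 148.9°, groundspeed 191.5 kt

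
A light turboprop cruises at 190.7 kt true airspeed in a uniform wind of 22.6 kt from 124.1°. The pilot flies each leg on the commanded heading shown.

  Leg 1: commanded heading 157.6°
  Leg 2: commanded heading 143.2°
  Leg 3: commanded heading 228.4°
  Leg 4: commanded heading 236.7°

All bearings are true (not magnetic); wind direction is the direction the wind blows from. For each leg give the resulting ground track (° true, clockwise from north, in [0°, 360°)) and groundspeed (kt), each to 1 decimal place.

Leg 1: track=161.8°, groundspeed=172.3 kt
Leg 2: track=145.7°, groundspeed=169.5 kt
Leg 3: track=234.8°, groundspeed=197.5 kt
Leg 4: track=242.7°, groundspeed=200.5 kt

Leg 1: heading 157.6°; drift +4.2° → track 161.8°, groundspeed 172.3 kt
Leg 2: heading 143.2°; drift +2.5° → track 145.7°, groundspeed 169.5 kt
Leg 3: heading 228.4°; drift +6.4° → track 234.8°, groundspeed 197.5 kt
Leg 4: heading 236.7°; drift +6.0° → track 242.7°, groundspeed 200.5 kt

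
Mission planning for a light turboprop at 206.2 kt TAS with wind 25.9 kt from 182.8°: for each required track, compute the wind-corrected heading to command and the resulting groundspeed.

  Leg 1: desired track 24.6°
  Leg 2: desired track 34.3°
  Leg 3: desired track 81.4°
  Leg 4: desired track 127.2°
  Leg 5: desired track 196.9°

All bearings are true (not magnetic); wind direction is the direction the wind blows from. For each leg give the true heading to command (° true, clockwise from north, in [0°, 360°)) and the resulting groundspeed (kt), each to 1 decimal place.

Leg 1: heading=27.3°, groundspeed=230.0 kt
Leg 2: heading=38.1°, groundspeed=227.8 kt
Leg 3: heading=88.5°, groundspeed=209.8 kt
Leg 4: heading=133.1°, groundspeed=190.5 kt
Leg 5: heading=195.1°, groundspeed=181.0 kt

Leg 1: desired track 24.6°; wind correction +2.7° → command heading 27.3°, groundspeed 230.0 kt
Leg 2: desired track 34.3°; wind correction +3.8° → command heading 38.1°, groundspeed 227.8 kt
Leg 3: desired track 81.4°; wind correction +7.1° → command heading 88.5°, groundspeed 209.8 kt
Leg 4: desired track 127.2°; wind correction +5.9° → command heading 133.1°, groundspeed 190.5 kt
Leg 5: desired track 196.9°; wind correction -1.8° → command heading 195.1°, groundspeed 181.0 kt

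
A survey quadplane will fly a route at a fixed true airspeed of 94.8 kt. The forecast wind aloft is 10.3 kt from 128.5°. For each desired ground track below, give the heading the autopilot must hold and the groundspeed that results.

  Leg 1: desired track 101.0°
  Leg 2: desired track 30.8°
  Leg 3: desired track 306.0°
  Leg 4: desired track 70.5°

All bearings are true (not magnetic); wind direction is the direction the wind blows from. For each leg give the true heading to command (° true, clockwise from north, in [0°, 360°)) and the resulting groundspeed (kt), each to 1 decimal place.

Leg 1: heading=103.9°, groundspeed=85.5 kt
Leg 2: heading=37.0°, groundspeed=95.6 kt
Leg 3: heading=305.7°, groundspeed=105.1 kt
Leg 4: heading=75.8°, groundspeed=88.9 kt

Leg 1: desired track 101.0°; wind correction +2.9° → command heading 103.9°, groundspeed 85.5 kt
Leg 2: desired track 30.8°; wind correction +6.2° → command heading 37.0°, groundspeed 95.6 kt
Leg 3: desired track 306.0°; wind correction -0.3° → command heading 305.7°, groundspeed 105.1 kt
Leg 4: desired track 70.5°; wind correction +5.3° → command heading 75.8°, groundspeed 88.9 kt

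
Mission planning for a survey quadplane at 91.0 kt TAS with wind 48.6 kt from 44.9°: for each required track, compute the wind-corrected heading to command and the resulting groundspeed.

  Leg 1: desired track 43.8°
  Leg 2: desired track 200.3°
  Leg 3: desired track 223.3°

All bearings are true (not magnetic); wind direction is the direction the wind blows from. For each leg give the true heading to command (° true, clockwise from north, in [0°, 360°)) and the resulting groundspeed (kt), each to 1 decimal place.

Leg 1: desired track 43.8°; wind correction +0.6° → command heading 44.4°, groundspeed 42.4 kt
Leg 2: desired track 200.3°; wind correction -12.8° → command heading 187.5°, groundspeed 132.9 kt
Leg 3: desired track 223.3°; wind correction -0.9° → command heading 222.4°, groundspeed 139.6 kt

Leg 1: heading=44.4°, groundspeed=42.4 kt
Leg 2: heading=187.5°, groundspeed=132.9 kt
Leg 3: heading=222.4°, groundspeed=139.6 kt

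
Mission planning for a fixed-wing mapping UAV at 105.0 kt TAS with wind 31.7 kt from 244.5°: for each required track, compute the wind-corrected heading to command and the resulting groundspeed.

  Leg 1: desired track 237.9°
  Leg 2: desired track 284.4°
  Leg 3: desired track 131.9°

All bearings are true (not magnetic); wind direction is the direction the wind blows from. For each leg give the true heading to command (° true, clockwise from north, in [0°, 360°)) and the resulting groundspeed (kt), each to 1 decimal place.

Leg 1: desired track 237.9°; wind correction +2.0° → command heading 239.9°, groundspeed 73.4 kt
Leg 2: desired track 284.4°; wind correction -11.2° → command heading 273.2°, groundspeed 78.7 kt
Leg 3: desired track 131.9°; wind correction +16.2° → command heading 148.1°, groundspeed 113.0 kt

Leg 1: heading=239.9°, groundspeed=73.4 kt
Leg 2: heading=273.2°, groundspeed=78.7 kt
Leg 3: heading=148.1°, groundspeed=113.0 kt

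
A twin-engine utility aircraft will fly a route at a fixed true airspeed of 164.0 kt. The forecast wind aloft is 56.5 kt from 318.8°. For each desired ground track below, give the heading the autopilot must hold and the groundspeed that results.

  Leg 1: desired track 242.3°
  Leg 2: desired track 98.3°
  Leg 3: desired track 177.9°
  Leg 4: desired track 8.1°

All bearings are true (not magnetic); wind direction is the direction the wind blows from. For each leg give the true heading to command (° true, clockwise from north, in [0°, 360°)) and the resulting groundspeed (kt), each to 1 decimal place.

Leg 1: desired track 242.3°; wind correction +19.6° → command heading 261.9°, groundspeed 141.3 kt
Leg 2: desired track 98.3°; wind correction -12.9° → command heading 85.4°, groundspeed 202.8 kt
Leg 3: desired track 177.9°; wind correction +12.5° → command heading 190.4°, groundspeed 203.9 kt
Leg 4: desired track 8.1°; wind correction -15.1° → command heading 353.0°, groundspeed 121.5 kt

Leg 1: heading=261.9°, groundspeed=141.3 kt
Leg 2: heading=85.4°, groundspeed=202.8 kt
Leg 3: heading=190.4°, groundspeed=203.9 kt
Leg 4: heading=353.0°, groundspeed=121.5 kt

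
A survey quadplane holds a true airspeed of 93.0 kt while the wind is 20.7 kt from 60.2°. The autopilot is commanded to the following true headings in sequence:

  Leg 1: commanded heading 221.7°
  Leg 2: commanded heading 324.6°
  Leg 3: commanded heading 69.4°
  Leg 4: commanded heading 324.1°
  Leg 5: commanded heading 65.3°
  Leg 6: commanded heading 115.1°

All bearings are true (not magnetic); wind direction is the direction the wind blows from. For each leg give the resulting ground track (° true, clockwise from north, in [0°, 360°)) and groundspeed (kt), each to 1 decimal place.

Leg 1: track=225.0°, groundspeed=112.8 kt
Leg 2: track=312.4°, groundspeed=97.2 kt
Leg 3: track=72.0°, groundspeed=72.6 kt
Leg 4: track=311.9°, groundspeed=97.4 kt
Leg 5: track=66.8°, groundspeed=72.4 kt
Leg 6: track=126.9°, groundspeed=82.8 kt

Leg 1: heading 221.7°; drift +3.3° → track 225.0°, groundspeed 112.8 kt
Leg 2: heading 324.6°; drift -12.2° → track 312.4°, groundspeed 97.2 kt
Leg 3: heading 69.4°; drift +2.6° → track 72.0°, groundspeed 72.6 kt
Leg 4: heading 324.1°; drift -12.2° → track 311.9°, groundspeed 97.4 kt
Leg 5: heading 65.3°; drift +1.5° → track 66.8°, groundspeed 72.4 kt
Leg 6: heading 115.1°; drift +11.8° → track 126.9°, groundspeed 82.8 kt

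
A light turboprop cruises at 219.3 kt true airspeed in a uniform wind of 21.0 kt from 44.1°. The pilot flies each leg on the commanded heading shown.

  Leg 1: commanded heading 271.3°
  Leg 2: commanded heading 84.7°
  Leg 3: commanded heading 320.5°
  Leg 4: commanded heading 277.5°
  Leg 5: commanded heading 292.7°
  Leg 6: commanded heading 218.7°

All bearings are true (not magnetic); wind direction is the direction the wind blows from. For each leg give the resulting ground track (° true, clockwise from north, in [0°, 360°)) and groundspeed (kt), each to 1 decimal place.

Leg 1: track=267.5°, groundspeed=234.1 kt
Leg 2: track=88.5°, groundspeed=203.8 kt
Leg 3: track=315.0°, groundspeed=218.0 kt
Leg 4: track=273.3°, groundspeed=232.4 kt
Leg 5: track=287.8°, groundspeed=227.8 kt
Leg 6: track=219.2°, groundspeed=240.2 kt

Leg 1: heading 271.3°; drift -3.8° → track 267.5°, groundspeed 234.1 kt
Leg 2: heading 84.7°; drift +3.8° → track 88.5°, groundspeed 203.8 kt
Leg 3: heading 320.5°; drift -5.5° → track 315.0°, groundspeed 218.0 kt
Leg 4: heading 277.5°; drift -4.2° → track 273.3°, groundspeed 232.4 kt
Leg 5: heading 292.7°; drift -4.9° → track 287.8°, groundspeed 227.8 kt
Leg 6: heading 218.7°; drift +0.5° → track 219.2°, groundspeed 240.2 kt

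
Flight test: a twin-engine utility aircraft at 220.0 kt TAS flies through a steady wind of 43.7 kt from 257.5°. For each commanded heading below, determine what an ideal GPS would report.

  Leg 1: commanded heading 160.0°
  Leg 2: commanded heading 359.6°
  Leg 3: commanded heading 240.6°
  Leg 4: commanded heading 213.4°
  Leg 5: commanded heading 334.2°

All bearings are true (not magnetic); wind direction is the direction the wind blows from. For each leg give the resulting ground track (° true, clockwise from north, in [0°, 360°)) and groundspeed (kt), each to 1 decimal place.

Leg 1: track=149.1°, groundspeed=229.8 kt
Leg 2: track=10.2°, groundspeed=233.1 kt
Leg 3: track=236.5°, groundspeed=178.6 kt
Leg 4: track=204.2°, groundspeed=191.1 kt
Leg 5: track=345.7°, groundspeed=214.2 kt

Leg 1: heading 160.0°; drift -10.9° → track 149.1°, groundspeed 229.8 kt
Leg 2: heading 359.6°; drift +10.6° → track 10.2°, groundspeed 233.1 kt
Leg 3: heading 240.6°; drift -4.1° → track 236.5°, groundspeed 178.6 kt
Leg 4: heading 213.4°; drift -9.2° → track 204.2°, groundspeed 191.1 kt
Leg 5: heading 334.2°; drift +11.5° → track 345.7°, groundspeed 214.2 kt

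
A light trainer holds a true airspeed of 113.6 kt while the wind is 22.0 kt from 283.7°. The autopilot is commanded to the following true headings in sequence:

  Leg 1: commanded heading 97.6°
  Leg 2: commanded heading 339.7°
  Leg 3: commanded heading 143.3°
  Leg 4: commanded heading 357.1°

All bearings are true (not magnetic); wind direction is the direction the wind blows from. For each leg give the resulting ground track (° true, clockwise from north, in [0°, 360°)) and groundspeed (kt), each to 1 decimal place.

Leg 1: track=98.6°, groundspeed=135.5 kt
Leg 2: track=349.9°, groundspeed=102.9 kt
Leg 3: track=137.2°, groundspeed=131.3 kt
Leg 4: track=8.2°, groundspeed=109.4 kt

Leg 1: heading 97.6°; drift +1.0° → track 98.6°, groundspeed 135.5 kt
Leg 2: heading 339.7°; drift +10.2° → track 349.9°, groundspeed 102.9 kt
Leg 3: heading 143.3°; drift -6.1° → track 137.2°, groundspeed 131.3 kt
Leg 4: heading 357.1°; drift +11.1° → track 8.2°, groundspeed 109.4 kt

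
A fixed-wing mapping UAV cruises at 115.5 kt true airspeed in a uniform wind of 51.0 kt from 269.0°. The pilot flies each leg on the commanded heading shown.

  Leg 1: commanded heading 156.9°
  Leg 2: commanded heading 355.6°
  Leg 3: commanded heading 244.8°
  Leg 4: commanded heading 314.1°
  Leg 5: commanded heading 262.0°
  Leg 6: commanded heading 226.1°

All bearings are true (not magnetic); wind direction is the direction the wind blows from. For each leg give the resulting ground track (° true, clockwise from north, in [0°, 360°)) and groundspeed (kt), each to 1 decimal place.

Leg 1: heading 156.9°; drift -19.3° → track 137.6°, groundspeed 142.7 kt
Leg 2: heading 355.6°; drift +24.4° → track 20.0°, groundspeed 123.5 kt
Leg 3: heading 244.8°; drift -16.9° → track 227.9°, groundspeed 72.1 kt
Leg 4: heading 314.1°; drift +24.4° → track 338.5°, groundspeed 87.3 kt
Leg 5: heading 262.0°; drift -5.5° → track 256.5°, groundspeed 65.2 kt
Leg 6: heading 226.1°; drift -24.0° → track 202.1°, groundspeed 85.5 kt

Leg 1: track=137.6°, groundspeed=142.7 kt
Leg 2: track=20.0°, groundspeed=123.5 kt
Leg 3: track=227.9°, groundspeed=72.1 kt
Leg 4: track=338.5°, groundspeed=87.3 kt
Leg 5: track=256.5°, groundspeed=65.2 kt
Leg 6: track=202.1°, groundspeed=85.5 kt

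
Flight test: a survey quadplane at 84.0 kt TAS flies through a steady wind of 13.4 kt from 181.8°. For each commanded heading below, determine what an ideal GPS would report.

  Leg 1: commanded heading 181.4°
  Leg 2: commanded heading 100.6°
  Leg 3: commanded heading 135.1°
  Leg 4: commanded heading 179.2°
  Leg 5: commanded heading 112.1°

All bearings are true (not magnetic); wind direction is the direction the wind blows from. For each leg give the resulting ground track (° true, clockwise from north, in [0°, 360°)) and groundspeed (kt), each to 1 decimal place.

Leg 1: heading 181.4°; drift -0.1° → track 181.3°, groundspeed 70.6 kt
Leg 2: heading 100.6°; drift -9.2° → track 91.4°, groundspeed 83.0 kt
Leg 3: heading 135.1°; drift -7.4° → track 127.7°, groundspeed 75.4 kt
Leg 4: heading 179.2°; drift -0.5° → track 178.7°, groundspeed 70.6 kt
Leg 5: heading 112.1°; drift -9.0° → track 103.1°, groundspeed 80.3 kt

Leg 1: track=181.3°, groundspeed=70.6 kt
Leg 2: track=91.4°, groundspeed=83.0 kt
Leg 3: track=127.7°, groundspeed=75.4 kt
Leg 4: track=178.7°, groundspeed=70.6 kt
Leg 5: track=103.1°, groundspeed=80.3 kt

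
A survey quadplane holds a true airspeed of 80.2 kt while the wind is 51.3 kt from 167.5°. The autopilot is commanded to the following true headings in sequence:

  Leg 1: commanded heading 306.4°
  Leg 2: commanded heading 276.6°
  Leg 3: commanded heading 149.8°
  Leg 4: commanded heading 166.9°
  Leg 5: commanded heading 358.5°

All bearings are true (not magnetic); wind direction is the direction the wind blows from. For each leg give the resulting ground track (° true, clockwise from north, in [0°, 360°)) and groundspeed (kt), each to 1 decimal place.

Leg 1: heading 306.4°; drift +15.8° → track 322.2°, groundspeed 123.5 kt
Leg 2: heading 276.6°; drift +26.6° → track 303.2°, groundspeed 108.4 kt
Leg 3: heading 149.8°; drift -26.5° → track 123.3°, groundspeed 35.0 kt
Leg 4: heading 166.9°; drift -1.1° → track 165.8°, groundspeed 28.9 kt
Leg 5: heading 358.5°; drift -4.3° → track 354.2°, groundspeed 130.9 kt

Leg 1: track=322.2°, groundspeed=123.5 kt
Leg 2: track=303.2°, groundspeed=108.4 kt
Leg 3: track=123.3°, groundspeed=35.0 kt
Leg 4: track=165.8°, groundspeed=28.9 kt
Leg 5: track=354.2°, groundspeed=130.9 kt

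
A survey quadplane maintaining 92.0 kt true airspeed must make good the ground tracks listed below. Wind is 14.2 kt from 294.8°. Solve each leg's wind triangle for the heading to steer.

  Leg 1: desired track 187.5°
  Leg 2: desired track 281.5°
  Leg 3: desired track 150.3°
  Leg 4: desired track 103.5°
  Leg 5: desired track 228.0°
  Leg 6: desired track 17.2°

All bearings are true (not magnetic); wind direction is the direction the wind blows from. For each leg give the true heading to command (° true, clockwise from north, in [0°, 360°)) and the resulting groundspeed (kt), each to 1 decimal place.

Leg 1: desired track 187.5°; wind correction +8.5° → command heading 196.0°, groundspeed 95.2 kt
Leg 2: desired track 281.5°; wind correction +2.0° → command heading 283.5°, groundspeed 78.1 kt
Leg 3: desired track 150.3°; wind correction +5.1° → command heading 155.4°, groundspeed 103.2 kt
Leg 4: desired track 103.5°; wind correction -1.7° → command heading 101.8°, groundspeed 105.9 kt
Leg 5: desired track 228.0°; wind correction +8.2° → command heading 236.2°, groundspeed 85.5 kt
Leg 6: desired track 17.2°; wind correction -8.8° → command heading 8.4°, groundspeed 89.0 kt

Leg 1: heading=196.0°, groundspeed=95.2 kt
Leg 2: heading=283.5°, groundspeed=78.1 kt
Leg 3: heading=155.4°, groundspeed=103.2 kt
Leg 4: heading=101.8°, groundspeed=105.9 kt
Leg 5: heading=236.2°, groundspeed=85.5 kt
Leg 6: heading=8.4°, groundspeed=89.0 kt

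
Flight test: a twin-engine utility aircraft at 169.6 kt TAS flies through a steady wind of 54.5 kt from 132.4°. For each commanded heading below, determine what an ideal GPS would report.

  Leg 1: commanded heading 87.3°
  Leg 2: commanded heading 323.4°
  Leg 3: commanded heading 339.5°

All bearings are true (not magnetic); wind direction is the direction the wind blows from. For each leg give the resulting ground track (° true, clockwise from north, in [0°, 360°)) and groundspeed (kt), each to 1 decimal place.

Leg 1: track=70.9°, groundspeed=136.7 kt
Leg 2: track=320.7°, groundspeed=223.3 kt
Leg 3: track=333.0°, groundspeed=219.5 kt

Leg 1: heading 87.3°; drift -16.4° → track 70.9°, groundspeed 136.7 kt
Leg 2: heading 323.4°; drift -2.7° → track 320.7°, groundspeed 223.3 kt
Leg 3: heading 339.5°; drift -6.5° → track 333.0°, groundspeed 219.5 kt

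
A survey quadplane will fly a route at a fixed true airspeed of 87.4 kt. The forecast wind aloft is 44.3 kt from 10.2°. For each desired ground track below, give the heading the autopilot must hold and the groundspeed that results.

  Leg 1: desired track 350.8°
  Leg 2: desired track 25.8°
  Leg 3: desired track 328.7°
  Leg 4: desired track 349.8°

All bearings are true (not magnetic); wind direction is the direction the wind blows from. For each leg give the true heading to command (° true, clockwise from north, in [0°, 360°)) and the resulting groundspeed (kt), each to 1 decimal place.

Leg 1: heading=0.5°, groundspeed=44.4 kt
Leg 2: heading=18.0°, groundspeed=43.9 kt
Leg 3: heading=348.3°, groundspeed=49.1 kt
Leg 4: heading=0.0°, groundspeed=44.5 kt

Leg 1: desired track 350.8°; wind correction +9.7° → command heading 0.5°, groundspeed 44.4 kt
Leg 2: desired track 25.8°; wind correction -7.8° → command heading 18.0°, groundspeed 43.9 kt
Leg 3: desired track 328.7°; wind correction +19.6° → command heading 348.3°, groundspeed 49.1 kt
Leg 4: desired track 349.8°; wind correction +10.2° → command heading 0.0°, groundspeed 44.5 kt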